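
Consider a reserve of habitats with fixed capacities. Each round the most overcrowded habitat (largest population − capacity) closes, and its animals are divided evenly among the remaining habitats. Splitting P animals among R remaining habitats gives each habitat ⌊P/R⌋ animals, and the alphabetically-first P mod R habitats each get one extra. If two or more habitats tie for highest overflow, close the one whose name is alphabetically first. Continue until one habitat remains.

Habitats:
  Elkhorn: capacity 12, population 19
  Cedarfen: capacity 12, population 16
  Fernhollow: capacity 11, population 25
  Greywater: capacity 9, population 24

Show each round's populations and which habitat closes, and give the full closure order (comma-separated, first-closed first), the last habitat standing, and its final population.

Round 1: Cedarfen=16 Elkhorn=19 Fernhollow=25 Greywater=24 → close Greywater (overflow 15)
  24÷3 = 8 each, +1 to first 0
Round 2: Cedarfen=24 Elkhorn=27 Fernhollow=33 → close Fernhollow (overflow 22)
  33÷2 = 16 each, +1 to first 1
Round 3: Cedarfen=41 Elkhorn=43 → close Elkhorn (overflow 31)
  43÷1 = 43 each, +1 to first 0

Closure order: Greywater, Fernhollow, Elkhorn
Last habitat: Cedarfen with 84 animals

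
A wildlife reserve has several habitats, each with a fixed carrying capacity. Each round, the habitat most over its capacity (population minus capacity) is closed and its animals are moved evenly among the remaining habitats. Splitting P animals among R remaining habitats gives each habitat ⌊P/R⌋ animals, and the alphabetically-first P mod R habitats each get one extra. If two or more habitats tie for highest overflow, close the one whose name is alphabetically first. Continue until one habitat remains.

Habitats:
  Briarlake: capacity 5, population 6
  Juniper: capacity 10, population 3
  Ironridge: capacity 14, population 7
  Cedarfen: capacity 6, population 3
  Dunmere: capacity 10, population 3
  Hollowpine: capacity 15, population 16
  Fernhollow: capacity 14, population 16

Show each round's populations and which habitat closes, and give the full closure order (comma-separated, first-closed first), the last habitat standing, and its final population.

Closure order: Fernhollow, Briarlake, Hollowpine, Cedarfen, Dunmere, Ironridge
Last habitat: Juniper with 54 animals

Round 1: Briarlake=6 Cedarfen=3 Dunmere=3 Fernhollow=16 Hollowpine=16 Ironridge=7 Juniper=3 → close Fernhollow (overflow 2)
  16÷6 = 2 each, +1 to first 4
Round 2: Briarlake=9 Cedarfen=6 Dunmere=6 Hollowpine=19 Ironridge=9 Juniper=5 → close Briarlake (overflow 4)
  9÷5 = 1 each, +1 to first 4
Round 3: Cedarfen=8 Dunmere=8 Hollowpine=21 Ironridge=11 Juniper=6 → close Hollowpine (overflow 6)
  21÷4 = 5 each, +1 to first 1
Round 4: Cedarfen=14 Dunmere=13 Ironridge=16 Juniper=11 → close Cedarfen (overflow 8)
  14÷3 = 4 each, +1 to first 2
Round 5: Dunmere=18 Ironridge=21 Juniper=15 → close Dunmere (overflow 8)
  18÷2 = 9 each, +1 to first 0
Round 6: Ironridge=30 Juniper=24 → close Ironridge (overflow 16)
  30÷1 = 30 each, +1 to first 0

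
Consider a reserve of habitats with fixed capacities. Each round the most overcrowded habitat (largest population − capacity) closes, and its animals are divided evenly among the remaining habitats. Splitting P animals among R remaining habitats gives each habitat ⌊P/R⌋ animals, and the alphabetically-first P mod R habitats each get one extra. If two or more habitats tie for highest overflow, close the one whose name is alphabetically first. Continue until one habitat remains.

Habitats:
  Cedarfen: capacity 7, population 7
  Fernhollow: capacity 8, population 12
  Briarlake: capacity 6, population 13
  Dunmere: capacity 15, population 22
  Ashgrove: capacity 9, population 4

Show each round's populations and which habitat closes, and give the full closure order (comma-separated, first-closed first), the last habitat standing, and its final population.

Closure order: Briarlake, Dunmere, Fernhollow, Cedarfen
Last habitat: Ashgrove with 58 animals

Round 1: Ashgrove=4 Briarlake=13 Cedarfen=7 Dunmere=22 Fernhollow=12 → close Briarlake (overflow 7)
  13÷4 = 3 each, +1 to first 1
Round 2: Ashgrove=8 Cedarfen=10 Dunmere=25 Fernhollow=15 → close Dunmere (overflow 10)
  25÷3 = 8 each, +1 to first 1
Round 3: Ashgrove=17 Cedarfen=18 Fernhollow=23 → close Fernhollow (overflow 15)
  23÷2 = 11 each, +1 to first 1
Round 4: Ashgrove=29 Cedarfen=29 → close Cedarfen (overflow 22)
  29÷1 = 29 each, +1 to first 0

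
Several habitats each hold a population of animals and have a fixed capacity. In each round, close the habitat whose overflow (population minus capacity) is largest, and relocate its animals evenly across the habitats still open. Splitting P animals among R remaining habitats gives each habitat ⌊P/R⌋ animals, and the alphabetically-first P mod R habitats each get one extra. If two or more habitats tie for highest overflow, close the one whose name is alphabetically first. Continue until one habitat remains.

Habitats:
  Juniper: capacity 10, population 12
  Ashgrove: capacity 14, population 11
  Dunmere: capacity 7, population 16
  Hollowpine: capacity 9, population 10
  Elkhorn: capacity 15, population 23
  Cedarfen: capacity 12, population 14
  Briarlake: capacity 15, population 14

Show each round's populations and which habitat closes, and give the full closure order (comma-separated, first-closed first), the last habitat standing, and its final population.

Closure order: Dunmere, Elkhorn, Cedarfen, Juniper, Briarlake, Hollowpine
Last habitat: Ashgrove with 100 animals

Round 1: Ashgrove=11 Briarlake=14 Cedarfen=14 Dunmere=16 Elkhorn=23 Hollowpine=10 Juniper=12 → close Dunmere (overflow 9)
  16÷6 = 2 each, +1 to first 4
Round 2: Ashgrove=14 Briarlake=17 Cedarfen=17 Elkhorn=26 Hollowpine=12 Juniper=14 → close Elkhorn (overflow 11)
  26÷5 = 5 each, +1 to first 1
Round 3: Ashgrove=20 Briarlake=22 Cedarfen=22 Hollowpine=17 Juniper=19 → close Cedarfen (overflow 10)
  22÷4 = 5 each, +1 to first 2
Round 4: Ashgrove=26 Briarlake=28 Hollowpine=22 Juniper=24 → close Juniper (overflow 14)
  24÷3 = 8 each, +1 to first 0
Round 5: Ashgrove=34 Briarlake=36 Hollowpine=30 → close Briarlake (overflow 21)
  36÷2 = 18 each, +1 to first 0
Round 6: Ashgrove=52 Hollowpine=48 → close Hollowpine (overflow 39)
  48÷1 = 48 each, +1 to first 0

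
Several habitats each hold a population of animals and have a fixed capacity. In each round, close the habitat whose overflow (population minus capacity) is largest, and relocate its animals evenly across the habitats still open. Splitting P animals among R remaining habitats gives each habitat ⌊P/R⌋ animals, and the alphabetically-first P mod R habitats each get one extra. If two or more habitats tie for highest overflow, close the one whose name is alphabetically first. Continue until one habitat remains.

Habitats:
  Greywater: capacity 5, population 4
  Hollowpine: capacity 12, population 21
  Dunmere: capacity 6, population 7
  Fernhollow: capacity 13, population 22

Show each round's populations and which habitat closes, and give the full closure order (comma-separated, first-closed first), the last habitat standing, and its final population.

Round 1: Dunmere=7 Fernhollow=22 Greywater=4 Hollowpine=21 → close Fernhollow (overflow 9)
  22÷3 = 7 each, +1 to first 1
Round 2: Dunmere=15 Greywater=11 Hollowpine=28 → close Hollowpine (overflow 16)
  28÷2 = 14 each, +1 to first 0
Round 3: Dunmere=29 Greywater=25 → close Dunmere (overflow 23)
  29÷1 = 29 each, +1 to first 0

Closure order: Fernhollow, Hollowpine, Dunmere
Last habitat: Greywater with 54 animals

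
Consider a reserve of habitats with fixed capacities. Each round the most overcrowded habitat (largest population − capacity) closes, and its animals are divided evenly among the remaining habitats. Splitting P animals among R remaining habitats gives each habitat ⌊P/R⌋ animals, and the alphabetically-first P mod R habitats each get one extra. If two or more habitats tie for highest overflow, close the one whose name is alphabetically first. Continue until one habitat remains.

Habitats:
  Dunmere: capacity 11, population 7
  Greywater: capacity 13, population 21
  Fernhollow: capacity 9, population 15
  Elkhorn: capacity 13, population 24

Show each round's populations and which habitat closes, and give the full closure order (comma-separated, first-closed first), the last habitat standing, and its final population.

Round 1: Dunmere=7 Elkhorn=24 Fernhollow=15 Greywater=21 → close Elkhorn (overflow 11)
  24÷3 = 8 each, +1 to first 0
Round 2: Dunmere=15 Fernhollow=23 Greywater=29 → close Greywater (overflow 16)
  29÷2 = 14 each, +1 to first 1
Round 3: Dunmere=30 Fernhollow=37 → close Fernhollow (overflow 28)
  37÷1 = 37 each, +1 to first 0

Closure order: Elkhorn, Greywater, Fernhollow
Last habitat: Dunmere with 67 animals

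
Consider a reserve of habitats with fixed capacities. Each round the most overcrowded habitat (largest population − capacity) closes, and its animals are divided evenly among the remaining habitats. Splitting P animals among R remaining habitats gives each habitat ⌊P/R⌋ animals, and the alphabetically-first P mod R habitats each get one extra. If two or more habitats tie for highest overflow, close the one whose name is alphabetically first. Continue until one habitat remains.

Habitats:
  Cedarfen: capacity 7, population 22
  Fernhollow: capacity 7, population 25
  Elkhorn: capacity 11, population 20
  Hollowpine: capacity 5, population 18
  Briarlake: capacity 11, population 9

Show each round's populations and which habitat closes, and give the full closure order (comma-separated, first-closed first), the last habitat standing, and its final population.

Closure order: Fernhollow, Cedarfen, Hollowpine, Elkhorn
Last habitat: Briarlake with 94 animals

Round 1: Briarlake=9 Cedarfen=22 Elkhorn=20 Fernhollow=25 Hollowpine=18 → close Fernhollow (overflow 18)
  25÷4 = 6 each, +1 to first 1
Round 2: Briarlake=16 Cedarfen=28 Elkhorn=26 Hollowpine=24 → close Cedarfen (overflow 21)
  28÷3 = 9 each, +1 to first 1
Round 3: Briarlake=26 Elkhorn=35 Hollowpine=33 → close Hollowpine (overflow 28)
  33÷2 = 16 each, +1 to first 1
Round 4: Briarlake=43 Elkhorn=51 → close Elkhorn (overflow 40)
  51÷1 = 51 each, +1 to first 0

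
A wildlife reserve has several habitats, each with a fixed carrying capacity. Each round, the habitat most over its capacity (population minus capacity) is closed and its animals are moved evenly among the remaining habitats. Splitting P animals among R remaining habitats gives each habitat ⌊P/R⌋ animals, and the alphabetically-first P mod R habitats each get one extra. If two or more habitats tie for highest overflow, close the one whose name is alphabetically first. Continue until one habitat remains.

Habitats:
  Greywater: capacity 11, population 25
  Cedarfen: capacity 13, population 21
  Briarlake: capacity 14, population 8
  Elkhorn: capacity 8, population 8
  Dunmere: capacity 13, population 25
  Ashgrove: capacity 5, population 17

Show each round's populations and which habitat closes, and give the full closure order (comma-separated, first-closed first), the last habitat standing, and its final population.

Round 1: Ashgrove=17 Briarlake=8 Cedarfen=21 Dunmere=25 Elkhorn=8 Greywater=25 → close Greywater (overflow 14)
  25÷5 = 5 each, +1 to first 0
Round 2: Ashgrove=22 Briarlake=13 Cedarfen=26 Dunmere=30 Elkhorn=13 → close Ashgrove (overflow 17)
  22÷4 = 5 each, +1 to first 2
Round 3: Briarlake=19 Cedarfen=32 Dunmere=35 Elkhorn=18 → close Dunmere (overflow 22)
  35÷3 = 11 each, +1 to first 2
Round 4: Briarlake=31 Cedarfen=44 Elkhorn=29 → close Cedarfen (overflow 31)
  44÷2 = 22 each, +1 to first 0
Round 5: Briarlake=53 Elkhorn=51 → close Elkhorn (overflow 43)
  51÷1 = 51 each, +1 to first 0

Closure order: Greywater, Ashgrove, Dunmere, Cedarfen, Elkhorn
Last habitat: Briarlake with 104 animals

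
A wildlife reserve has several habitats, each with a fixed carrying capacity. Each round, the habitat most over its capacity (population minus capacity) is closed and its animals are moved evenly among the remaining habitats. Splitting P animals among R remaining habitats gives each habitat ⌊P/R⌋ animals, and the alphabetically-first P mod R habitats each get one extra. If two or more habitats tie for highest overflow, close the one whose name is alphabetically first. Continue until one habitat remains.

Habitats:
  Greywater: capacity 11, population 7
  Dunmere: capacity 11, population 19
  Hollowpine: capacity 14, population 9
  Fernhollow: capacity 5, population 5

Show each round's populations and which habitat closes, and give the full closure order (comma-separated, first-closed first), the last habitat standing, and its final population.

Closure order: Dunmere, Fernhollow, Greywater
Last habitat: Hollowpine with 40 animals

Round 1: Dunmere=19 Fernhollow=5 Greywater=7 Hollowpine=9 → close Dunmere (overflow 8)
  19÷3 = 6 each, +1 to first 1
Round 2: Fernhollow=12 Greywater=13 Hollowpine=15 → close Fernhollow (overflow 7)
  12÷2 = 6 each, +1 to first 0
Round 3: Greywater=19 Hollowpine=21 → close Greywater (overflow 8)
  19÷1 = 19 each, +1 to first 0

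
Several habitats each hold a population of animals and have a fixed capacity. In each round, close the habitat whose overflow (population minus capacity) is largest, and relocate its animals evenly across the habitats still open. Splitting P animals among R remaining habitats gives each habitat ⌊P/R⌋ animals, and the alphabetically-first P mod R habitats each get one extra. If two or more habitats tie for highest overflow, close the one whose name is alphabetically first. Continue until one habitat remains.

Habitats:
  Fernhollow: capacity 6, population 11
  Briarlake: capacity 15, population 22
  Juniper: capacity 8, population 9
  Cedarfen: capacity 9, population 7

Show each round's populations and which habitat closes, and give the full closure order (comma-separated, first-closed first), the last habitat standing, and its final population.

Closure order: Briarlake, Fernhollow, Juniper
Last habitat: Cedarfen with 49 animals

Round 1: Briarlake=22 Cedarfen=7 Fernhollow=11 Juniper=9 → close Briarlake (overflow 7)
  22÷3 = 7 each, +1 to first 1
Round 2: Cedarfen=15 Fernhollow=18 Juniper=16 → close Fernhollow (overflow 12)
  18÷2 = 9 each, +1 to first 0
Round 3: Cedarfen=24 Juniper=25 → close Juniper (overflow 17)
  25÷1 = 25 each, +1 to first 0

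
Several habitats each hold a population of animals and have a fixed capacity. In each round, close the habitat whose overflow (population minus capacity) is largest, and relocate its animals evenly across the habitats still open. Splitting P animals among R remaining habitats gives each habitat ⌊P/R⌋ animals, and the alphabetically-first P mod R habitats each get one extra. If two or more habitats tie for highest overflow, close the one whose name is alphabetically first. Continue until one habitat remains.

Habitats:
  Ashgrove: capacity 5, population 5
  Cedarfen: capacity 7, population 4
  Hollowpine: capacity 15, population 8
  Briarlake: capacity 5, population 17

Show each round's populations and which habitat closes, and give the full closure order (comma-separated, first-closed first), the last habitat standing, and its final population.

Round 1: Ashgrove=5 Briarlake=17 Cedarfen=4 Hollowpine=8 → close Briarlake (overflow 12)
  17÷3 = 5 each, +1 to first 2
Round 2: Ashgrove=11 Cedarfen=10 Hollowpine=13 → close Ashgrove (overflow 6)
  11÷2 = 5 each, +1 to first 1
Round 3: Cedarfen=16 Hollowpine=18 → close Cedarfen (overflow 9)
  16÷1 = 16 each, +1 to first 0

Closure order: Briarlake, Ashgrove, Cedarfen
Last habitat: Hollowpine with 34 animals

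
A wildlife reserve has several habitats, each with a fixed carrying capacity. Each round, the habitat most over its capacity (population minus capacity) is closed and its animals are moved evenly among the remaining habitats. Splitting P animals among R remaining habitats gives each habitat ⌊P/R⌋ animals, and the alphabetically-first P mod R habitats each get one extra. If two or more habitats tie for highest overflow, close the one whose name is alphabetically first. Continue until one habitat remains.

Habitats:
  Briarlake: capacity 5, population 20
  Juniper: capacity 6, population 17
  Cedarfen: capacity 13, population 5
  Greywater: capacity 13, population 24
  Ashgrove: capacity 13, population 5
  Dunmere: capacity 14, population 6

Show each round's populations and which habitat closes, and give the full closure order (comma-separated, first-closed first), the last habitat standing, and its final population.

Round 1: Ashgrove=5 Briarlake=20 Cedarfen=5 Dunmere=6 Greywater=24 Juniper=17 → close Briarlake (overflow 15)
  20÷5 = 4 each, +1 to first 0
Round 2: Ashgrove=9 Cedarfen=9 Dunmere=10 Greywater=28 Juniper=21 → close Greywater (overflow 15)
  28÷4 = 7 each, +1 to first 0
Round 3: Ashgrove=16 Cedarfen=16 Dunmere=17 Juniper=28 → close Juniper (overflow 22)
  28÷3 = 9 each, +1 to first 1
Round 4: Ashgrove=26 Cedarfen=25 Dunmere=26 → close Ashgrove (overflow 13)
  26÷2 = 13 each, +1 to first 0
Round 5: Cedarfen=38 Dunmere=39 → close Cedarfen (overflow 25)
  38÷1 = 38 each, +1 to first 0

Closure order: Briarlake, Greywater, Juniper, Ashgrove, Cedarfen
Last habitat: Dunmere with 77 animals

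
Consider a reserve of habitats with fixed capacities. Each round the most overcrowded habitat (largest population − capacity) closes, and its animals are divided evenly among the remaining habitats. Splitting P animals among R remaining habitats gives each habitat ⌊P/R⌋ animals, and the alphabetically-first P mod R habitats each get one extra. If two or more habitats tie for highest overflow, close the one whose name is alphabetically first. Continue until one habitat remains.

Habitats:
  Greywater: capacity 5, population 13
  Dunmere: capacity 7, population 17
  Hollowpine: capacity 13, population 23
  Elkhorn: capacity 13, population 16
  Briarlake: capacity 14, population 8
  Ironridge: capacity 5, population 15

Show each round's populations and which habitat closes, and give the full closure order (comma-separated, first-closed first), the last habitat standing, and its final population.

Round 1: Briarlake=8 Dunmere=17 Elkhorn=16 Greywater=13 Hollowpine=23 Ironridge=15 → close Dunmere (overflow 10)
  17÷5 = 3 each, +1 to first 2
Round 2: Briarlake=12 Elkhorn=20 Greywater=16 Hollowpine=26 Ironridge=18 → close Hollowpine (overflow 13)
  26÷4 = 6 each, +1 to first 2
Round 3: Briarlake=19 Elkhorn=27 Greywater=22 Ironridge=24 → close Ironridge (overflow 19)
  24÷3 = 8 each, +1 to first 0
Round 4: Briarlake=27 Elkhorn=35 Greywater=30 → close Greywater (overflow 25)
  30÷2 = 15 each, +1 to first 0
Round 5: Briarlake=42 Elkhorn=50 → close Elkhorn (overflow 37)
  50÷1 = 50 each, +1 to first 0

Closure order: Dunmere, Hollowpine, Ironridge, Greywater, Elkhorn
Last habitat: Briarlake with 92 animals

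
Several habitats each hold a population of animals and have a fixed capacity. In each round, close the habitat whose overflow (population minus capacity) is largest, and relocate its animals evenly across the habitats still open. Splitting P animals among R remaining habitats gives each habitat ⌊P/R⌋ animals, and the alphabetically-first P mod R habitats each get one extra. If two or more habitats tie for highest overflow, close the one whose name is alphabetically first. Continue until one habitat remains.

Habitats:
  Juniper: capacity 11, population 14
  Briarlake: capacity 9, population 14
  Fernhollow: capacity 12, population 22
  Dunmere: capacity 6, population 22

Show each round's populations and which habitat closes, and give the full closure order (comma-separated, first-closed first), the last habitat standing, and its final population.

Closure order: Dunmere, Fernhollow, Briarlake
Last habitat: Juniper with 72 animals

Round 1: Briarlake=14 Dunmere=22 Fernhollow=22 Juniper=14 → close Dunmere (overflow 16)
  22÷3 = 7 each, +1 to first 1
Round 2: Briarlake=22 Fernhollow=29 Juniper=21 → close Fernhollow (overflow 17)
  29÷2 = 14 each, +1 to first 1
Round 3: Briarlake=37 Juniper=35 → close Briarlake (overflow 28)
  37÷1 = 37 each, +1 to first 0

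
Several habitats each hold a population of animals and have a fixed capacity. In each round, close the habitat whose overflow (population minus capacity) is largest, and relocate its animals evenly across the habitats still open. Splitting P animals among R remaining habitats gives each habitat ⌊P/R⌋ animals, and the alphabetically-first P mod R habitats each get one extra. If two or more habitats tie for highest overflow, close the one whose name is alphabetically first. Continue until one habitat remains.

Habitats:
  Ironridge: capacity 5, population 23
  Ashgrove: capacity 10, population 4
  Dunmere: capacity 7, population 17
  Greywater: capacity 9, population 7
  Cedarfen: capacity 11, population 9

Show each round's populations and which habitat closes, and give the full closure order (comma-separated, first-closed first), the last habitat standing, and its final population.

Closure order: Ironridge, Dunmere, Cedarfen, Greywater
Last habitat: Ashgrove with 60 animals

Round 1: Ashgrove=4 Cedarfen=9 Dunmere=17 Greywater=7 Ironridge=23 → close Ironridge (overflow 18)
  23÷4 = 5 each, +1 to first 3
Round 2: Ashgrove=10 Cedarfen=15 Dunmere=23 Greywater=12 → close Dunmere (overflow 16)
  23÷3 = 7 each, +1 to first 2
Round 3: Ashgrove=18 Cedarfen=23 Greywater=19 → close Cedarfen (overflow 12)
  23÷2 = 11 each, +1 to first 1
Round 4: Ashgrove=30 Greywater=30 → close Greywater (overflow 21)
  30÷1 = 30 each, +1 to first 0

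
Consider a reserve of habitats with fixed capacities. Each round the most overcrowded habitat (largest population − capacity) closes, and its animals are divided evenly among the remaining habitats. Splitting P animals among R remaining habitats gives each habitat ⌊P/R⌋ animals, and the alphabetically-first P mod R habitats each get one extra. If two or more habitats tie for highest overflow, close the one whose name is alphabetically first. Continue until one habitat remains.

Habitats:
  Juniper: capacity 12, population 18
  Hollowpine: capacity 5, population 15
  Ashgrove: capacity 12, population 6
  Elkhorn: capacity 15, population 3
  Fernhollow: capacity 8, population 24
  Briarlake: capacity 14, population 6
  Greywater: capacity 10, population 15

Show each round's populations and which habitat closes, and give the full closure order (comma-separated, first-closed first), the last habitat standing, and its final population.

Closure order: Fernhollow, Hollowpine, Greywater, Juniper, Ashgrove, Briarlake
Last habitat: Elkhorn with 87 animals

Round 1: Ashgrove=6 Briarlake=6 Elkhorn=3 Fernhollow=24 Greywater=15 Hollowpine=15 Juniper=18 → close Fernhollow (overflow 16)
  24÷6 = 4 each, +1 to first 0
Round 2: Ashgrove=10 Briarlake=10 Elkhorn=7 Greywater=19 Hollowpine=19 Juniper=22 → close Hollowpine (overflow 14)
  19÷5 = 3 each, +1 to first 4
Round 3: Ashgrove=14 Briarlake=14 Elkhorn=11 Greywater=23 Juniper=25 → close Greywater (overflow 13)
  23÷4 = 5 each, +1 to first 3
Round 4: Ashgrove=20 Briarlake=20 Elkhorn=17 Juniper=30 → close Juniper (overflow 18)
  30÷3 = 10 each, +1 to first 0
Round 5: Ashgrove=30 Briarlake=30 Elkhorn=27 → close Ashgrove (overflow 18)
  30÷2 = 15 each, +1 to first 0
Round 6: Briarlake=45 Elkhorn=42 → close Briarlake (overflow 31)
  45÷1 = 45 each, +1 to first 0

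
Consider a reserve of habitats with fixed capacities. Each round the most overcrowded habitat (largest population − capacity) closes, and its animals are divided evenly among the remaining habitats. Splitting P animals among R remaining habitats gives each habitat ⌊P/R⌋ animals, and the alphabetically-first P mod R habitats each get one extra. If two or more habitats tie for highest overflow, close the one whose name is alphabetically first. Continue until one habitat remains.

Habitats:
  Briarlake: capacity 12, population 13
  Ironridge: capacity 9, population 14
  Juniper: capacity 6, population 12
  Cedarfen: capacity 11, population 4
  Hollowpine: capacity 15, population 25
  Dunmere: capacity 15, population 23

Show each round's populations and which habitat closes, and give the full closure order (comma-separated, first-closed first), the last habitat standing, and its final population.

Closure order: Hollowpine, Dunmere, Juniper, Ironridge, Briarlake
Last habitat: Cedarfen with 91 animals

Round 1: Briarlake=13 Cedarfen=4 Dunmere=23 Hollowpine=25 Ironridge=14 Juniper=12 → close Hollowpine (overflow 10)
  25÷5 = 5 each, +1 to first 0
Round 2: Briarlake=18 Cedarfen=9 Dunmere=28 Ironridge=19 Juniper=17 → close Dunmere (overflow 13)
  28÷4 = 7 each, +1 to first 0
Round 3: Briarlake=25 Cedarfen=16 Ironridge=26 Juniper=24 → close Juniper (overflow 18)
  24÷3 = 8 each, +1 to first 0
Round 4: Briarlake=33 Cedarfen=24 Ironridge=34 → close Ironridge (overflow 25)
  34÷2 = 17 each, +1 to first 0
Round 5: Briarlake=50 Cedarfen=41 → close Briarlake (overflow 38)
  50÷1 = 50 each, +1 to first 0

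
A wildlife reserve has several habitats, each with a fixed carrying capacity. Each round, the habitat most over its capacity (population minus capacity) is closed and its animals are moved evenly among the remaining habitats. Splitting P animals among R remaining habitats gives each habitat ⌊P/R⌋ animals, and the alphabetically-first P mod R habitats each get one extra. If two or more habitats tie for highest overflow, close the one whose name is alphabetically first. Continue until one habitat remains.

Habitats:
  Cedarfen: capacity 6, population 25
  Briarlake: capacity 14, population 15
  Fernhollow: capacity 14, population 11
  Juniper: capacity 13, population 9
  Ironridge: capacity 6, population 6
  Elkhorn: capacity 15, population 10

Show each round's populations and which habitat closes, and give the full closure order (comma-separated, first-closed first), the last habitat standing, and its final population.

Round 1: Briarlake=15 Cedarfen=25 Elkhorn=10 Fernhollow=11 Ironridge=6 Juniper=9 → close Cedarfen (overflow 19)
  25÷5 = 5 each, +1 to first 0
Round 2: Briarlake=20 Elkhorn=15 Fernhollow=16 Ironridge=11 Juniper=14 → close Briarlake (overflow 6)
  20÷4 = 5 each, +1 to first 0
Round 3: Elkhorn=20 Fernhollow=21 Ironridge=16 Juniper=19 → close Ironridge (overflow 10)
  16÷3 = 5 each, +1 to first 1
Round 4: Elkhorn=26 Fernhollow=26 Juniper=24 → close Fernhollow (overflow 12)
  26÷2 = 13 each, +1 to first 0
Round 5: Elkhorn=39 Juniper=37 → close Elkhorn (overflow 24)
  39÷1 = 39 each, +1 to first 0

Closure order: Cedarfen, Briarlake, Ironridge, Fernhollow, Elkhorn
Last habitat: Juniper with 76 animals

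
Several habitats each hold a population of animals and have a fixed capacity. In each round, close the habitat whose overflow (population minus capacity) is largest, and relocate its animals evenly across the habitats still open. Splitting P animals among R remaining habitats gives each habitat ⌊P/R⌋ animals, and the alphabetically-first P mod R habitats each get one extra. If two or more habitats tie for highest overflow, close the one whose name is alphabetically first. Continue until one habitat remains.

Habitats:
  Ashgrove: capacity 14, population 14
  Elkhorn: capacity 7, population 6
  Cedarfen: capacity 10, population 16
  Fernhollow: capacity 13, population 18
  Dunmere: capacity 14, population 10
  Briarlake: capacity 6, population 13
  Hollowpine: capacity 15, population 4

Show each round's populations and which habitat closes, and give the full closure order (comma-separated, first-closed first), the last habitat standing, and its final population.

Closure order: Briarlake, Cedarfen, Fernhollow, Ashgrove, Elkhorn, Dunmere
Last habitat: Hollowpine with 81 animals

Round 1: Ashgrove=14 Briarlake=13 Cedarfen=16 Dunmere=10 Elkhorn=6 Fernhollow=18 Hollowpine=4 → close Briarlake (overflow 7)
  13÷6 = 2 each, +1 to first 1
Round 2: Ashgrove=17 Cedarfen=18 Dunmere=12 Elkhorn=8 Fernhollow=20 Hollowpine=6 → close Cedarfen (overflow 8)
  18÷5 = 3 each, +1 to first 3
Round 3: Ashgrove=21 Dunmere=16 Elkhorn=12 Fernhollow=23 Hollowpine=9 → close Fernhollow (overflow 10)
  23÷4 = 5 each, +1 to first 3
Round 4: Ashgrove=27 Dunmere=22 Elkhorn=18 Hollowpine=14 → close Ashgrove (overflow 13)
  27÷3 = 9 each, +1 to first 0
Round 5: Dunmere=31 Elkhorn=27 Hollowpine=23 → close Elkhorn (overflow 20)
  27÷2 = 13 each, +1 to first 1
Round 6: Dunmere=45 Hollowpine=36 → close Dunmere (overflow 31)
  45÷1 = 45 each, +1 to first 0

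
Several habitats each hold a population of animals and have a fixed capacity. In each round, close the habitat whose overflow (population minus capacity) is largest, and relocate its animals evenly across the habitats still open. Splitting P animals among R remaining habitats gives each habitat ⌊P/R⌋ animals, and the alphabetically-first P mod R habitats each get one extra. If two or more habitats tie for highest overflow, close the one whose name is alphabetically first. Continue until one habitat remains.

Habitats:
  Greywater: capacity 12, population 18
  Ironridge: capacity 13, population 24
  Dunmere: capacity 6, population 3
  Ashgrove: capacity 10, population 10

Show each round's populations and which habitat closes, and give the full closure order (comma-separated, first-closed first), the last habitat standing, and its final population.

Closure order: Ironridge, Greywater, Ashgrove
Last habitat: Dunmere with 55 animals

Round 1: Ashgrove=10 Dunmere=3 Greywater=18 Ironridge=24 → close Ironridge (overflow 11)
  24÷3 = 8 each, +1 to first 0
Round 2: Ashgrove=18 Dunmere=11 Greywater=26 → close Greywater (overflow 14)
  26÷2 = 13 each, +1 to first 0
Round 3: Ashgrove=31 Dunmere=24 → close Ashgrove (overflow 21)
  31÷1 = 31 each, +1 to first 0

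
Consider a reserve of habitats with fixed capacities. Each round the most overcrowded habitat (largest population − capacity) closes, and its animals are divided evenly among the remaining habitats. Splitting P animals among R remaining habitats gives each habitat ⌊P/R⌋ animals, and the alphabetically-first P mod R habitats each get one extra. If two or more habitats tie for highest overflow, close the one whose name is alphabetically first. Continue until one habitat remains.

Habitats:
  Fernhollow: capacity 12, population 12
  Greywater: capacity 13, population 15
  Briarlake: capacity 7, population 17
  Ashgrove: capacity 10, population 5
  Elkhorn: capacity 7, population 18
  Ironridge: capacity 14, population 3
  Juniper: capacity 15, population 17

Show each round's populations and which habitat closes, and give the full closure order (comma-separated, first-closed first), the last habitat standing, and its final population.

Round 1: Ashgrove=5 Briarlake=17 Elkhorn=18 Fernhollow=12 Greywater=15 Ironridge=3 Juniper=17 → close Elkhorn (overflow 11)
  18÷6 = 3 each, +1 to first 0
Round 2: Ashgrove=8 Briarlake=20 Fernhollow=15 Greywater=18 Ironridge=6 Juniper=20 → close Briarlake (overflow 13)
  20÷5 = 4 each, +1 to first 0
Round 3: Ashgrove=12 Fernhollow=19 Greywater=22 Ironridge=10 Juniper=24 → close Greywater (overflow 9)
  22÷4 = 5 each, +1 to first 2
Round 4: Ashgrove=18 Fernhollow=25 Ironridge=15 Juniper=29 → close Juniper (overflow 14)
  29÷3 = 9 each, +1 to first 2
Round 5: Ashgrove=28 Fernhollow=35 Ironridge=24 → close Fernhollow (overflow 23)
  35÷2 = 17 each, +1 to first 1
Round 6: Ashgrove=46 Ironridge=41 → close Ashgrove (overflow 36)
  46÷1 = 46 each, +1 to first 0

Closure order: Elkhorn, Briarlake, Greywater, Juniper, Fernhollow, Ashgrove
Last habitat: Ironridge with 87 animals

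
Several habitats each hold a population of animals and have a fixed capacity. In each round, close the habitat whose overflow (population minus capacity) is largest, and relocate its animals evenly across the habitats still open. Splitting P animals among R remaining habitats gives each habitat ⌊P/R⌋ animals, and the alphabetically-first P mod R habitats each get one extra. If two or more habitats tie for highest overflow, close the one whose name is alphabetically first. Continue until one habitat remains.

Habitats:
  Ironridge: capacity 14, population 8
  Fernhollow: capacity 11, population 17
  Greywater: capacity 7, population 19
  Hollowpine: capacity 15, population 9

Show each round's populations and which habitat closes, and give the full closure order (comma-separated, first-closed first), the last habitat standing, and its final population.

Round 1: Fernhollow=17 Greywater=19 Hollowpine=9 Ironridge=8 → close Greywater (overflow 12)
  19÷3 = 6 each, +1 to first 1
Round 2: Fernhollow=24 Hollowpine=15 Ironridge=14 → close Fernhollow (overflow 13)
  24÷2 = 12 each, +1 to first 0
Round 3: Hollowpine=27 Ironridge=26 → close Hollowpine (overflow 12)
  27÷1 = 27 each, +1 to first 0

Closure order: Greywater, Fernhollow, Hollowpine
Last habitat: Ironridge with 53 animals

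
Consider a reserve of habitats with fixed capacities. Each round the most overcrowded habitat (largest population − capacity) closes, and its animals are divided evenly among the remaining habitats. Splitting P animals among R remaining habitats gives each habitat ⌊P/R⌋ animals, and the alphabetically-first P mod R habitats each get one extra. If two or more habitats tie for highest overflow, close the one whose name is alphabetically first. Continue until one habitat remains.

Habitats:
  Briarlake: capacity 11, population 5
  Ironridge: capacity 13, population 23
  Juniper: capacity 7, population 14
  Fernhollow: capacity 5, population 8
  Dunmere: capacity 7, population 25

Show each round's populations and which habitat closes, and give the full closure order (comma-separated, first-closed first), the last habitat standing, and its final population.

Round 1: Briarlake=5 Dunmere=25 Fernhollow=8 Ironridge=23 Juniper=14 → close Dunmere (overflow 18)
  25÷4 = 6 each, +1 to first 1
Round 2: Briarlake=12 Fernhollow=14 Ironridge=29 Juniper=20 → close Ironridge (overflow 16)
  29÷3 = 9 each, +1 to first 2
Round 3: Briarlake=22 Fernhollow=24 Juniper=29 → close Juniper (overflow 22)
  29÷2 = 14 each, +1 to first 1
Round 4: Briarlake=37 Fernhollow=38 → close Fernhollow (overflow 33)
  38÷1 = 38 each, +1 to first 0

Closure order: Dunmere, Ironridge, Juniper, Fernhollow
Last habitat: Briarlake with 75 animals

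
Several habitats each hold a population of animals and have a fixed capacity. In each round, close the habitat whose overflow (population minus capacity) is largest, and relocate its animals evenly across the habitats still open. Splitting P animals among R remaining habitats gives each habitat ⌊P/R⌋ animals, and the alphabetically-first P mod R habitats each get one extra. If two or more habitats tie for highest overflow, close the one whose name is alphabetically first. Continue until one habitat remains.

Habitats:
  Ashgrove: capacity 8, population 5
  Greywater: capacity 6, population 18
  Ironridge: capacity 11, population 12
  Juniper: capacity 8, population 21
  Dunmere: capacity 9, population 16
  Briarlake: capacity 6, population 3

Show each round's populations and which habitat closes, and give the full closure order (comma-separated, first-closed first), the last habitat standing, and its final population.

Round 1: Ashgrove=5 Briarlake=3 Dunmere=16 Greywater=18 Ironridge=12 Juniper=21 → close Juniper (overflow 13)
  21÷5 = 4 each, +1 to first 1
Round 2: Ashgrove=10 Briarlake=7 Dunmere=20 Greywater=22 Ironridge=16 → close Greywater (overflow 16)
  22÷4 = 5 each, +1 to first 2
Round 3: Ashgrove=16 Briarlake=13 Dunmere=25 Ironridge=21 → close Dunmere (overflow 16)
  25÷3 = 8 each, +1 to first 1
Round 4: Ashgrove=25 Briarlake=21 Ironridge=29 → close Ironridge (overflow 18)
  29÷2 = 14 each, +1 to first 1
Round 5: Ashgrove=40 Briarlake=35 → close Ashgrove (overflow 32)
  40÷1 = 40 each, +1 to first 0

Closure order: Juniper, Greywater, Dunmere, Ironridge, Ashgrove
Last habitat: Briarlake with 75 animals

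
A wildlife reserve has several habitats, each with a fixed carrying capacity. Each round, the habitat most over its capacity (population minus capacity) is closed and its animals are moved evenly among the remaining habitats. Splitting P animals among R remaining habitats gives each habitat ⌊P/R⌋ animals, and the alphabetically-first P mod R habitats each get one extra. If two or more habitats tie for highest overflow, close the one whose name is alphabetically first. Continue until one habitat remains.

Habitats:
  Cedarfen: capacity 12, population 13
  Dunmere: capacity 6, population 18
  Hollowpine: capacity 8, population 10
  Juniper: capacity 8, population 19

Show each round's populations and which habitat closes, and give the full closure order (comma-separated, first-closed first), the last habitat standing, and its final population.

Closure order: Dunmere, Juniper, Cedarfen
Last habitat: Hollowpine with 60 animals

Round 1: Cedarfen=13 Dunmere=18 Hollowpine=10 Juniper=19 → close Dunmere (overflow 12)
  18÷3 = 6 each, +1 to first 0
Round 2: Cedarfen=19 Hollowpine=16 Juniper=25 → close Juniper (overflow 17)
  25÷2 = 12 each, +1 to first 1
Round 3: Cedarfen=32 Hollowpine=28 → close Cedarfen (overflow 20)
  32÷1 = 32 each, +1 to first 0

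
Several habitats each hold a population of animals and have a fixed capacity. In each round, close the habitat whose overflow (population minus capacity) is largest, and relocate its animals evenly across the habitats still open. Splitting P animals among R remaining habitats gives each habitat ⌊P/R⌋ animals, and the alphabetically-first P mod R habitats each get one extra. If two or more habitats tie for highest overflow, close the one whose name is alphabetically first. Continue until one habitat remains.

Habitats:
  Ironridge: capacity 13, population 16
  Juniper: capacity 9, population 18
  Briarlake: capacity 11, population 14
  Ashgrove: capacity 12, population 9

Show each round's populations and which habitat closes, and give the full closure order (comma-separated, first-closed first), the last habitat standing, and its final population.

Round 1: Ashgrove=9 Briarlake=14 Ironridge=16 Juniper=18 → close Juniper (overflow 9)
  18÷3 = 6 each, +1 to first 0
Round 2: Ashgrove=15 Briarlake=20 Ironridge=22 → close Briarlake (overflow 9)
  20÷2 = 10 each, +1 to first 0
Round 3: Ashgrove=25 Ironridge=32 → close Ironridge (overflow 19)
  32÷1 = 32 each, +1 to first 0

Closure order: Juniper, Briarlake, Ironridge
Last habitat: Ashgrove with 57 animals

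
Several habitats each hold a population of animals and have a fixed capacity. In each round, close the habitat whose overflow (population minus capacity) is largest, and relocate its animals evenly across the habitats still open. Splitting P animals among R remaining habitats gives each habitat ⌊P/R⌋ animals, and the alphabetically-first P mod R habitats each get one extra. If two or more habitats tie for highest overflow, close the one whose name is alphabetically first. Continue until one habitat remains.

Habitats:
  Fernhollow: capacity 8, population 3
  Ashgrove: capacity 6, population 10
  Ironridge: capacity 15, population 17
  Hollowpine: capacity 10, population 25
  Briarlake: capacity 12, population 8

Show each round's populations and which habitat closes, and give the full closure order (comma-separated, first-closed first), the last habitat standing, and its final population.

Round 1: Ashgrove=10 Briarlake=8 Fernhollow=3 Hollowpine=25 Ironridge=17 → close Hollowpine (overflow 15)
  25÷4 = 6 each, +1 to first 1
Round 2: Ashgrove=17 Briarlake=14 Fernhollow=9 Ironridge=23 → close Ashgrove (overflow 11)
  17÷3 = 5 each, +1 to first 2
Round 3: Briarlake=20 Fernhollow=15 Ironridge=28 → close Ironridge (overflow 13)
  28÷2 = 14 each, +1 to first 0
Round 4: Briarlake=34 Fernhollow=29 → close Briarlake (overflow 22)
  34÷1 = 34 each, +1 to first 0

Closure order: Hollowpine, Ashgrove, Ironridge, Briarlake
Last habitat: Fernhollow with 63 animals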